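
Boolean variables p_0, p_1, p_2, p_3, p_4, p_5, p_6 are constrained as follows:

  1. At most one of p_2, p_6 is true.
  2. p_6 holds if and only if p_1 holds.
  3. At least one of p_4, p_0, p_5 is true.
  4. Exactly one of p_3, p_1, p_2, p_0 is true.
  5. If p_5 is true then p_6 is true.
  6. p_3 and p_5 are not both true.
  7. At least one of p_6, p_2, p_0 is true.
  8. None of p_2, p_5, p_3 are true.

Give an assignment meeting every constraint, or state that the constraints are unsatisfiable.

p_0: False; p_1: True; p_2: False; p_3: False; p_4: True; p_5: False; p_6: True

  (1) {p_2, p_6}: 1 true — at most one ✓
  (2) p_6=T, p_1=T — same ✓
  (3) {p_4, p_0, p_5}: 1 true — at least one ✓
  (4) {p_3, p_1, p_2, p_0}: 1 true — exactly one ✓
  (5) p_5=F ⇒ p_6: vacuous ✓
  (6) p_3=F, p_5=F — not both ✓
  (7) {p_6, p_2, p_0}: 1 true — at least one ✓
  (8) {p_2, p_5, p_3}: 0 true — none ✓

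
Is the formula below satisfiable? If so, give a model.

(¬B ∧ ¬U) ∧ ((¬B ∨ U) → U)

The formula is unsatisfiable.

Case B = True: the conjunct ¬B is False.
Case B = False: the formula simplifies to ¬U ∧ U.
  U = True: the conjunct ¬U is False.
  U = False: the conjunct U is False.
Both cases fail — unsatisfiable.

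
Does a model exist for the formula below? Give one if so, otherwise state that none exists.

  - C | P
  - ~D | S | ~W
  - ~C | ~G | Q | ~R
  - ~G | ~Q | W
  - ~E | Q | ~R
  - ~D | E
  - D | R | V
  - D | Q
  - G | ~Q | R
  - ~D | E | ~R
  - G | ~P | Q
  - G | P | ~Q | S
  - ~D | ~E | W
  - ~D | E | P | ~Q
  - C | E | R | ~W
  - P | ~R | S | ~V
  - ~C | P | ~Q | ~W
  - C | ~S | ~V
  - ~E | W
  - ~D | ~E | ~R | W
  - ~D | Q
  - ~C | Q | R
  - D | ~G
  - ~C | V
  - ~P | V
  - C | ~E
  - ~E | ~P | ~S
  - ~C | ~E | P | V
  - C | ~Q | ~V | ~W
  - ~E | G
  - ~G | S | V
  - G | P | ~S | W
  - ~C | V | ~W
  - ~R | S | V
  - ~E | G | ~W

Q: True; V: True; G: False; S: False; P: True; C: False; D: False; W: False; R: True; E: False

Try Q = False:
  (D | Q) forces D = True.
  clause (~D | Q) is falsified — backtrack.
So Q = True.
Try V = False:
  (~C | V) forces C = False.
  (C | P) forces P = True.
  clause (~P | V) is falsified — backtrack.
So V = True.
Set G = False.
  then (G | ~Q | R) forces R = True.
  then (~E | G) forces E = False.
  then (~D | E) forces D = False.
Set S = False.
  then (G | P | ~Q | S) forces P = True.
Set C = False.
  then (C | ~Q | ~V | ~W) forces W = False.
All clauses satisfied.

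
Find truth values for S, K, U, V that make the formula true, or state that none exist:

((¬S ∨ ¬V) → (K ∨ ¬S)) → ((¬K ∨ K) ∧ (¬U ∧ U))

S: True; K: False; U: True; V: False

  ((¬S ∨ ¬V) → (K ∨ ¬S)) → ((¬K ∨ K) ∧ (¬U ∧ U)) = True
    (¬S ∨ ¬V) → (K ∨ ¬S) = False
      ¬S ∨ ¬V = True
        ¬S = False
        ¬V = True
      K ∨ ¬S = False
        ¬S = False
    (¬K ∨ K) ∧ (¬U ∧ U) = False
      ¬K ∨ K = True
        ¬K = True
      ¬U ∧ U = False
        ¬U = False
The formula evaluates to True.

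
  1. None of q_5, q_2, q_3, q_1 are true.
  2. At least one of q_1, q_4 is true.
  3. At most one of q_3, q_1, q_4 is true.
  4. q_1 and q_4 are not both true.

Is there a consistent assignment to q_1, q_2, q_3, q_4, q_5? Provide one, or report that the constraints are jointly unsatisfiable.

q_1: False, q_2: False, q_3: False, q_4: True, q_5: False

  (1) {q_5, q_2, q_3, q_1}: 0 true — none ✓
  (2) {q_1, q_4}: 1 true — at least one ✓
  (3) {q_3, q_1, q_4}: 1 true — at most one ✓
  (4) q_1=F, q_4=T — not both ✓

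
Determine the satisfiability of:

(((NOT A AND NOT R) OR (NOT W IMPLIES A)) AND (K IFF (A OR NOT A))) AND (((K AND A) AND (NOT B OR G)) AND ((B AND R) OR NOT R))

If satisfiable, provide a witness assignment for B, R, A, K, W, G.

B: False, R: False, A: True, K: True, W: True, G: False

  ((NOT A AND NOT R) OR (NOT W IMPLIES A)) AND (K IFF (A OR NOT A)) = True
    (NOT A AND NOT R) OR (NOT W IMPLIES A) = True
      NOT A AND NOT R = False
        NOT A = False
        NOT R = True
      NOT W IMPLIES A = True
        NOT W = False
    K IFF (A OR NOT A) = True
      A OR NOT A = True
        NOT A = False
  ((K AND A) AND (NOT B OR G)) AND ((B AND R) OR NOT R) = True
    (K AND A) AND (NOT B OR G) = True
      K AND A = True
      NOT B OR G = True
        NOT B = True
    (B AND R) OR NOT R = True
      B AND R = False
      NOT R = True
Both conjuncts True, so the formula holds.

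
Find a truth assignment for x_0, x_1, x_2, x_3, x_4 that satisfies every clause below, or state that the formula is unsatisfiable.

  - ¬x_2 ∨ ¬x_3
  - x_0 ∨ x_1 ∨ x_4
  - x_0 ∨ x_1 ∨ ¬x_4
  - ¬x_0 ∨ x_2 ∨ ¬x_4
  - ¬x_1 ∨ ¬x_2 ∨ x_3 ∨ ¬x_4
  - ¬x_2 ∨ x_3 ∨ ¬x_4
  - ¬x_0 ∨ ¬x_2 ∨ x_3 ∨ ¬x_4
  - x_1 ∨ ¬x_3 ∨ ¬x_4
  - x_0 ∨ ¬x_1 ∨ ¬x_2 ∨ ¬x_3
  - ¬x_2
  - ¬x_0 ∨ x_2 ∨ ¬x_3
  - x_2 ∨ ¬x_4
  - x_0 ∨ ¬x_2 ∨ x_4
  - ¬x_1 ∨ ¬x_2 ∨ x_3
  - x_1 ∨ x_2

Unit clause (¬x_2) forces x_2 = False.
In (x_2 ∨ ¬x_4) only ¬x_4 is left, so x_4 = False.
In (x_1 ∨ x_2) only x_1 is left, so x_1 = True.
Set x_0 = False.
Set x_3 = True.
All clauses satisfied.

x_0: False; x_1: True; x_2: False; x_3: True; x_4: False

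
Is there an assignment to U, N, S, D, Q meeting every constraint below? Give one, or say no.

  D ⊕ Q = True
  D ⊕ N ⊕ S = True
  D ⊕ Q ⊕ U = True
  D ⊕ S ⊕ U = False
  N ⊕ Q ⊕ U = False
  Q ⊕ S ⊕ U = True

U = False; N = True; S = False; D = False; Q = True

D ⊕ Q = F ⊕ T = True ✓
D ⊕ N ⊕ S = F ⊕ T ⊕ F = True ✓
D ⊕ Q ⊕ U = F ⊕ T ⊕ F = True ✓
D ⊕ S ⊕ U = F ⊕ F ⊕ F = False ✓
N ⊕ Q ⊕ U = T ⊕ T ⊕ F = False ✓
Q ⊕ S ⊕ U = T ⊕ F ⊕ F = True ✓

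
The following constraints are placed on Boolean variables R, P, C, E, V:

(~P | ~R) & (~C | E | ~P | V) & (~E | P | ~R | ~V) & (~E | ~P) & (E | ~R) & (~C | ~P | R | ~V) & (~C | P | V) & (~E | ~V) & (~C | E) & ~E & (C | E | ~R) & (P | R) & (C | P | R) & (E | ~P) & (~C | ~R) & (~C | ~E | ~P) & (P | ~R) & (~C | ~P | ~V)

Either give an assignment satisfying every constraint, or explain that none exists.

Case E = True:
  Clause (~E) is falsified — contradiction.
Case E = False:
  (E | ~R) forces R = False.
  (~C | E) forces C = False.
  (P | R) forces P = True.
  Clause (E | ~P) is falsified — contradiction.
Both cases fail, so the formula is unsatisfiable.

No satisfying assignment exists.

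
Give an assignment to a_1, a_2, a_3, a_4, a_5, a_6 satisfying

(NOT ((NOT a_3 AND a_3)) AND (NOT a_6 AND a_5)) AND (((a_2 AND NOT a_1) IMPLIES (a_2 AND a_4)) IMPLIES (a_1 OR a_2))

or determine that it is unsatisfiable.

a_1 = True, a_2 = True, a_3 = False, a_4 = True, a_5 = True, a_6 = False

  NOT ((NOT a_3 AND a_3)) AND (NOT a_6 AND a_5) = True
    NOT ((NOT a_3 AND a_3)) = True
      NOT a_3 AND a_3 = False
        NOT a_3 = True
    NOT a_6 AND a_5 = True
      NOT a_6 = True
  ((a_2 AND NOT a_1) IMPLIES (a_2 AND a_4)) IMPLIES (a_1 OR a_2) = True
    (a_2 AND NOT a_1) IMPLIES (a_2 AND a_4) = True
      a_2 AND NOT a_1 = False
        NOT a_1 = False
      a_2 AND a_4 = True
    a_1 OR a_2 = True
Both conjuncts True, so the formula holds.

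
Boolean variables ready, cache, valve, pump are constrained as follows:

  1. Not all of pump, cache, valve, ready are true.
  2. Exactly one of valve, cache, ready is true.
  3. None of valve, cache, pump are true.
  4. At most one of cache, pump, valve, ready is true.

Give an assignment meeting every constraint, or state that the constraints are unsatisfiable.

ready = True; cache = False; valve = False; pump = False

  (1) {pump, cache, valve, ready}: 1/4 true — not all ✓
  (2) {valve, cache, ready}: 1 true — exactly one ✓
  (3) {valve, cache, pump}: 0 true — none ✓
  (4) {cache, pump, valve, ready}: 1 true — at most one ✓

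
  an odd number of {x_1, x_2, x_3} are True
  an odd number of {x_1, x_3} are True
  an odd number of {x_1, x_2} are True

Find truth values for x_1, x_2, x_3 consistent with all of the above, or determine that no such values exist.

x_1=T; x_2=F; x_3=F

{x_1, x_2, x_3}: 1 true → odd ✓
{x_1, x_3}: 1 true → odd ✓
{x_1, x_2}: 1 true → odd ✓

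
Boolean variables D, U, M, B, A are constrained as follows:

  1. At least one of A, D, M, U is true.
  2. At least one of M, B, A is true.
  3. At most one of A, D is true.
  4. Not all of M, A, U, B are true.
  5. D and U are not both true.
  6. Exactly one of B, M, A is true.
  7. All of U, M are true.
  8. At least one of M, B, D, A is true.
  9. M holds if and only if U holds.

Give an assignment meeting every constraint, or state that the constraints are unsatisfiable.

D: False; U: True; M: True; B: False; A: False

  (1) {A, D, M, U}: 2 true — at least one ✓
  (2) {M, B, A}: 1 true — at least one ✓
  (3) {A, D}: 0 true — at most one ✓
  (4) {M, A, U, B}: 2/4 true — not all ✓
  (5) D=F, U=T — not both ✓
  (6) {B, M, A}: 1 true — exactly one ✓
  (7) {U, M}: all 2 true ✓
  (8) {M, B, D, A}: 1 true — at least one ✓
  (9) M=T, U=T — same ✓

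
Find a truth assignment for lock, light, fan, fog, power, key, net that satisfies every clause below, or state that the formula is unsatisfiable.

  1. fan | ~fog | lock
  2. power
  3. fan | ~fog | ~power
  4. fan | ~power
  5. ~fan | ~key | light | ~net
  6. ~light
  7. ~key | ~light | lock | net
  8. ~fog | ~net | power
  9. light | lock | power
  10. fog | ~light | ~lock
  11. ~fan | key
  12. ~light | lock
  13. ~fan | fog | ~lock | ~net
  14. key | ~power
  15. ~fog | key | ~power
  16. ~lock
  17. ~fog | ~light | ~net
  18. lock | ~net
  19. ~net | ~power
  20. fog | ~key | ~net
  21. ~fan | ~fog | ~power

Unit clause (power) forces power = True.
In (fan | ~power) only fan is left, so fan = True.
Unit clause (~light) forces light = False.
In (~fan | key) only key is left, so key = True.
Unit clause (~lock) forces lock = False.
In (lock | ~net) only ~net is left, so net = False.
In (~fan | ~fog | ~power) only ~fog is left, so fog = False.
All clauses satisfied.

lock=F, light=F, fan=T, fog=F, power=T, key=T, net=F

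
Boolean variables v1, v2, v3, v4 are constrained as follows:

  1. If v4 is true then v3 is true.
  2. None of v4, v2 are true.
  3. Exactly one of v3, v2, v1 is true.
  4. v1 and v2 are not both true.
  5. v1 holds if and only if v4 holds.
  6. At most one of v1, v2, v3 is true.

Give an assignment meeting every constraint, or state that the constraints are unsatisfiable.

v1=F; v2=F; v3=T; v4=F

  (1) v4=F ⇒ v3: vacuous ✓
  (2) {v4, v2}: 0 true — none ✓
  (3) {v3, v2, v1}: 1 true — exactly one ✓
  (4) v1=F, v2=F — not both ✓
  (5) v1=F, v4=F — same ✓
  (6) {v1, v2, v3}: 1 true — at most one ✓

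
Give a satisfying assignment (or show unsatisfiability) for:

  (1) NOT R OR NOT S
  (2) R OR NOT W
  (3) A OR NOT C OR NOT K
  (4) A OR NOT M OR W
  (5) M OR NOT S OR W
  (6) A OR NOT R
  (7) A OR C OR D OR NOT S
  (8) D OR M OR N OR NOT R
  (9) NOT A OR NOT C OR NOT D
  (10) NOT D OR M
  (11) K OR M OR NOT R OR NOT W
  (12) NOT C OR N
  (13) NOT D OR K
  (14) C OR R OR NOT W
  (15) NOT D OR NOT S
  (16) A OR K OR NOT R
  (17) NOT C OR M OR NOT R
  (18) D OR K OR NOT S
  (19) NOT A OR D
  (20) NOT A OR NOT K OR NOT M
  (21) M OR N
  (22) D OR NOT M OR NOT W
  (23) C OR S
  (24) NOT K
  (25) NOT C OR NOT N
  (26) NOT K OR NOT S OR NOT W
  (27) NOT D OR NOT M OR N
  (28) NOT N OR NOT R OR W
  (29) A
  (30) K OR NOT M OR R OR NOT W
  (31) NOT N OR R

Case K = True:
  Clause (NOT K) is falsified — contradiction.
Case K = False:
  (NOT D OR K) forces D = False.
  (D OR K OR NOT S) forces S = False.
  (NOT A OR D) forces A = False.
  Clause (A) is falsified — contradiction.
Both cases fail, so the formula is unsatisfiable.

Unsatisfiable — no assignment works.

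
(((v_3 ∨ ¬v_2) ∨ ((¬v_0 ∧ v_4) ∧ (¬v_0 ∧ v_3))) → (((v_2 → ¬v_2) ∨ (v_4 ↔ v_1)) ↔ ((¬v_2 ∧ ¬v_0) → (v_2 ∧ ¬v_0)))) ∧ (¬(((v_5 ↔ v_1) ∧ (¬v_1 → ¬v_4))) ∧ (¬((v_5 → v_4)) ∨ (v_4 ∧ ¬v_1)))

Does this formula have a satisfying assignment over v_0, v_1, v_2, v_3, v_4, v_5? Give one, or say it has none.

v_0=T; v_1=F; v_2=T; v_3=T; v_4=F; v_5=T

  ((v_3 ∨ ¬v_2) ∨ ((¬v_0 ∧ v_4) ∧ (¬v_0 ∧ v_3))) → (((v_2 → ¬v_2) ∨ (v_4 ↔ v_1)) ↔ ((¬v_2 ∧ ¬v_0) → (v_2 ∧ ¬v_0))) = True
    (v_3 ∨ ¬v_2) ∨ ((¬v_0 ∧ v_4) ∧ (¬v_0 ∧ v_3)) = True
      v_3 ∨ ¬v_2 = True
        ¬v_2 = False
      (¬v_0 ∧ v_4) ∧ (¬v_0 ∧ v_3) = False
        ¬v_0 ∧ v_4 = False
          ¬v_0 = False
        ¬v_0 ∧ v_3 = False
          ¬v_0 = False
    ((v_2 → ¬v_2) ∨ (v_4 ↔ v_1)) ↔ ((¬v_2 ∧ ¬v_0) → (v_2 ∧ ¬v_0)) = True
      (v_2 → ¬v_2) ∨ (v_4 ↔ v_1) = True
        v_2 → ¬v_2 = False
          ¬v_2 = False
        v_4 ↔ v_1 = True
      (¬v_2 ∧ ¬v_0) → (v_2 ∧ ¬v_0) = True
        ¬v_2 ∧ ¬v_0 = False
          ¬v_2 = False
          ¬v_0 = False
        v_2 ∧ ¬v_0 = False
          ¬v_0 = False
  ¬(((v_5 ↔ v_1) ∧ (¬v_1 → ¬v_4))) ∧ (¬((v_5 → v_4)) ∨ (v_4 ∧ ¬v_1)) = True
    ¬(((v_5 ↔ v_1) ∧ (¬v_1 → ¬v_4))) = True
      (v_5 ↔ v_1) ∧ (¬v_1 → ¬v_4) = False
        v_5 ↔ v_1 = False
        ¬v_1 → ¬v_4 = True
          ¬v_1 = True
          ¬v_4 = True
    ¬((v_5 → v_4)) ∨ (v_4 ∧ ¬v_1) = True
      ¬((v_5 → v_4)) = True
        v_5 → v_4 = False
      v_4 ∧ ¬v_1 = False
        ¬v_1 = True
Both conjuncts True, so the formula holds.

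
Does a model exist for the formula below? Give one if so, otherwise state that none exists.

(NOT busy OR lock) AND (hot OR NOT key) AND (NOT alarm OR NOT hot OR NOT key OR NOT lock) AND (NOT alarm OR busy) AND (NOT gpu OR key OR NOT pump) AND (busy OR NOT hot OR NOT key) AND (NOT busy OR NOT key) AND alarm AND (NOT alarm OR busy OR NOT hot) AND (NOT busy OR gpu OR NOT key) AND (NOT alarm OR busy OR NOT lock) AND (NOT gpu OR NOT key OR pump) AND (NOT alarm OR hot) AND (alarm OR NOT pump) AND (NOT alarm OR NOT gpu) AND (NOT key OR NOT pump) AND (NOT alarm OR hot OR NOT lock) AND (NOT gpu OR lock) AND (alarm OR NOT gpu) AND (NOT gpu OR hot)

Unit clause (alarm) forces alarm = True.
In (NOT alarm OR hot) only hot is left, so hot = True.
In (NOT alarm OR NOT gpu) only NOT gpu is left, so gpu = False.
In (NOT alarm OR busy) only busy is left, so busy = True.
In (NOT busy OR NOT key) only NOT key is left, so key = False.
In (NOT busy OR lock) only lock is left, so lock = True.
Set pump = False.
All clauses satisfied.

lock: True, alarm: True, key: False, hot: True, busy: True, gpu: False, pump: False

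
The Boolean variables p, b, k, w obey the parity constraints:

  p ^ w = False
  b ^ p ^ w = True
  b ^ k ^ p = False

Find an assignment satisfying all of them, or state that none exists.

p = False, b = True, k = True, w = False

p ^ w = F ^ F = False ✓
b ^ p ^ w = T ^ F ^ F = True ✓
b ^ k ^ p = T ^ T ^ F = False ✓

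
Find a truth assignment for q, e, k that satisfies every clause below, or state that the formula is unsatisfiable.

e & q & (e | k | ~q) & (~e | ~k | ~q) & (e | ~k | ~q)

Unit clause (e) forces e = True.
Unit clause (q) forces q = True.
In (~e | ~k | ~q) only ~k is left, so k = False.
All clauses satisfied.

q = True, e = True, k = False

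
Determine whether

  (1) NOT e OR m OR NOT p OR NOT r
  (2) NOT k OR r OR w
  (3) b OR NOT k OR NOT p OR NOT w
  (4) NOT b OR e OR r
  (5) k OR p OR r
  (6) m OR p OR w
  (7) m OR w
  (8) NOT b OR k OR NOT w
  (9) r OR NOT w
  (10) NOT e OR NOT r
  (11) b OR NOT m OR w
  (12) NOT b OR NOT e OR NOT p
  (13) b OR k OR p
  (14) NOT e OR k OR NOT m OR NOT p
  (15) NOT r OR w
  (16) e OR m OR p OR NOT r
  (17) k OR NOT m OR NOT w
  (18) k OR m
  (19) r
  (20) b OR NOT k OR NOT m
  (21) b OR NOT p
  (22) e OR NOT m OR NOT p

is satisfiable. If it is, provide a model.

Unit clause (r) forces r = True.
In (NOT e OR NOT r) only NOT e is left, so e = False.
In (NOT r OR w) only w is left, so w = True.
Try b = False:
  (b OR NOT p) forces p = False.
  (b OR k OR p) forces k = True.
  (e OR m OR p OR NOT r) forces m = True.
  clause (b OR NOT k OR NOT m) is falsified — backtrack.
So b = True.
  then (NOT b OR k OR NOT w) forces k = True.
Set m = False.
  then (e OR m OR p OR NOT r) forces p = True.
All clauses satisfied.

b: True, m: False, r: True, p: True, e: False, k: True, w: True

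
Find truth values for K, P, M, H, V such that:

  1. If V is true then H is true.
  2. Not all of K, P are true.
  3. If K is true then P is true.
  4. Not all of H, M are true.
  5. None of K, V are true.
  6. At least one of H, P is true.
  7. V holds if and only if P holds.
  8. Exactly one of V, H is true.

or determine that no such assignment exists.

K = False; P = False; M = False; H = True; V = False

  (1) V=F ⇒ H: vacuous ✓
  (2) {K, P}: 0/2 true — not all ✓
  (3) K=F ⇒ P: vacuous ✓
  (4) {H, M}: 1/2 true — not all ✓
  (5) {K, V}: 0 true — none ✓
  (6) {H, P}: 1 true — at least one ✓
  (7) V=F, P=F — same ✓
  (8) {V, H}: 1 true — exactly one ✓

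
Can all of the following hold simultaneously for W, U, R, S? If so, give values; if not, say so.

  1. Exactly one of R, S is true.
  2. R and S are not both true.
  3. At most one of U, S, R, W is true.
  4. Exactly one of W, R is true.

W: False, U: False, R: True, S: False

  (1) {R, S}: 1 true — exactly one ✓
  (2) R=T, S=F — not both ✓
  (3) {U, S, R, W}: 1 true — at most one ✓
  (4) {W, R}: 1 true — exactly one ✓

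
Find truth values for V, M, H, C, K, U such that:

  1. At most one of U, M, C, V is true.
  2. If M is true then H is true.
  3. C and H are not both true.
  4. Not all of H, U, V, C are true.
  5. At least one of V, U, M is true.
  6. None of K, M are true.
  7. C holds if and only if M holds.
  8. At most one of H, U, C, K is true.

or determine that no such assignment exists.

V=T; M=F; H=F; C=F; K=F; U=F

  (1) {U, M, C, V}: 1 true — at most one ✓
  (2) M=F ⇒ H: vacuous ✓
  (3) C=F, H=F — not both ✓
  (4) {H, U, V, C}: 1/4 true — not all ✓
  (5) {V, U, M}: 1 true — at least one ✓
  (6) {K, M}: 0 true — none ✓
  (7) C=F, M=F — same ✓
  (8) {H, U, C, K}: 0 true — at most one ✓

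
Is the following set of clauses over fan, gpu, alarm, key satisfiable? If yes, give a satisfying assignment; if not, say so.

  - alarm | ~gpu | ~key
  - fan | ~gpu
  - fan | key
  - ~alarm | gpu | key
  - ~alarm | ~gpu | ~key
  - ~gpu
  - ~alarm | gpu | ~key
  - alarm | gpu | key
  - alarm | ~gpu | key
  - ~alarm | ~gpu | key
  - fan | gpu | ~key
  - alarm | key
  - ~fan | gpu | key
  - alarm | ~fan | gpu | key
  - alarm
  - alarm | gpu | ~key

The formula is unsatisfiable.

Case gpu = True:
  Clause (~gpu) is falsified — contradiction.
Case gpu = False:
  (alarm) forces alarm = True.
  (~alarm | gpu | key) forces key = True.
  Clause (~alarm | gpu | ~key) is falsified — contradiction.
Both cases fail, so the formula is unsatisfiable.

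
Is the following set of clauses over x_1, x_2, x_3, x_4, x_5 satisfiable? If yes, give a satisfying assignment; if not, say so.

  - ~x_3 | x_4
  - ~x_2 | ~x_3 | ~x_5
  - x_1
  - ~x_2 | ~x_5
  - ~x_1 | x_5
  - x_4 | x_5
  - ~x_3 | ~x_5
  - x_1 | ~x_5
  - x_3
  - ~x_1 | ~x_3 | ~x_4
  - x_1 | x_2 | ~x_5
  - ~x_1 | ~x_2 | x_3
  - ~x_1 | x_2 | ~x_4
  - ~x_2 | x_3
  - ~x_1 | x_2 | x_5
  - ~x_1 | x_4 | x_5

No satisfying assignment exists.

Case x_3 = True:
  (~x_3 | x_4) forces x_4 = True.
  (x_1) forces x_1 = True.
  Clause (~x_1 | ~x_3 | ~x_4) is falsified — contradiction.
Case x_3 = False:
  Clause (x_3) is falsified — contradiction.
Both cases fail, so the formula is unsatisfiable.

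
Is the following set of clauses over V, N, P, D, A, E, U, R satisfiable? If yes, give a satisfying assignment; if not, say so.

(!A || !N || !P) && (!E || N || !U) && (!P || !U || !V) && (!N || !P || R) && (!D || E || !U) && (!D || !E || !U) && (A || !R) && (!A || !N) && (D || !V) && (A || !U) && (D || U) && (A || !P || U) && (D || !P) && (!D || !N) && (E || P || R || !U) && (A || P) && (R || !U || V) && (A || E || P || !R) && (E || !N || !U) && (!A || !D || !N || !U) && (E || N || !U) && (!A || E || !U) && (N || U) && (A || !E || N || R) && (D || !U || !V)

Unsatisfiable

Case N = True:
  (!A || !N) forces A = False.
  (A || !R) forces R = False.
  (!N || !P || R) forces P = False.
  Clause (A || P) is falsified — contradiction.
Case N = False:
  (N || U) forces U = True.
  (!E || N || !U) forces E = False.
  Clause (E || N || !U) is falsified — contradiction.
Both cases fail, so the formula is unsatisfiable.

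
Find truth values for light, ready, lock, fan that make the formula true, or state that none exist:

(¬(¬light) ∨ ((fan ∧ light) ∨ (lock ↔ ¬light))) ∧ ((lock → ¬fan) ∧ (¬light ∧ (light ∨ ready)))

light = False, ready = True, lock = True, fan = False

  ¬(¬light) ∨ ((fan ∧ light) ∨ (lock ↔ ¬light)) = True
    ¬(¬light) = False
      ¬light = True
    (fan ∧ light) ∨ (lock ↔ ¬light) = True
      fan ∧ light = False
      lock ↔ ¬light = True
        ¬light = True
  (lock → ¬fan) ∧ (¬light ∧ (light ∨ ready)) = True
    lock → ¬fan = True
      ¬fan = True
    ¬light ∧ (light ∨ ready) = True
      ¬light = True
      light ∨ ready = True
Both conjuncts True, so the formula holds.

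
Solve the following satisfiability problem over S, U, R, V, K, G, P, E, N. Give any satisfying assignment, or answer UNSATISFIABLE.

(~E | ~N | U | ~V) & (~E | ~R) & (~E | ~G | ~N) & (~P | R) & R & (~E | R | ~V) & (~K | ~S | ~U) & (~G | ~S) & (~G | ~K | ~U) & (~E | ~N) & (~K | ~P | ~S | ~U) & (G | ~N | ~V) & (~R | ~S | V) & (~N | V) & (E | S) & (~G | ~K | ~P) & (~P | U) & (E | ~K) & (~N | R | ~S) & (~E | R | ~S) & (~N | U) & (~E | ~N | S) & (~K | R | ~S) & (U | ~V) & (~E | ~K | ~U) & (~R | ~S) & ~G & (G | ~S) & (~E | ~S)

Unsatisfiable

Case R = True:
  (~E | ~R) forces E = False.
  (E | S) forces S = True.
  Clause (~R | ~S) is falsified — contradiction.
Case R = False:
  Clause (R) is falsified — contradiction.
Both cases fail, so the formula is unsatisfiable.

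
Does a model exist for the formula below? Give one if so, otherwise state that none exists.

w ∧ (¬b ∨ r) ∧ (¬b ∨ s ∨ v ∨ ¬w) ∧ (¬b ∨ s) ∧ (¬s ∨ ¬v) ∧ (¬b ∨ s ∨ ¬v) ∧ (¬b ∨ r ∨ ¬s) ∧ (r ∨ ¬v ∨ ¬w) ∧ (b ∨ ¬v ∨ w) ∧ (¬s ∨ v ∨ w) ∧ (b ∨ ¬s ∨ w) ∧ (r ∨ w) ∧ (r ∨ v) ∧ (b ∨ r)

Unit clause (w) forces w = True.
Try r = False:
  (¬b ∨ r) forces b = False.
  clause (b ∨ r) is falsified — backtrack.
So r = True.
Set v = False.
Set s = True.
Set b = False.
All clauses satisfied.

r = True, v = False, w = True, s = True, b = False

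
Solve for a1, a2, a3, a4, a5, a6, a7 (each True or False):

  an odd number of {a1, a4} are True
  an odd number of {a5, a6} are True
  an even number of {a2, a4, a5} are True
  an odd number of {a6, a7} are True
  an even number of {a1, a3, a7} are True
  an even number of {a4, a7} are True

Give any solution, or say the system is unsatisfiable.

a1=F, a2=F, a3=T, a4=T, a5=T, a6=F, a7=T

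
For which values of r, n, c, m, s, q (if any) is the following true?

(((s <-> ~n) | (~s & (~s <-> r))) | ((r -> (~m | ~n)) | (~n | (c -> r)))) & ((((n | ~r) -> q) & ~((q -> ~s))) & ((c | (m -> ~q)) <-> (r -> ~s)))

r = True, n = False, c = False, m = True, s = True, q = True

  ((s <-> ~n) | (~s & (~s <-> r))) | ((r -> (~m | ~n)) | (~n | (c -> r))) = True
    (s <-> ~n) | (~s & (~s <-> r)) = True
      s <-> ~n = True
        ~n = True
      ~s & (~s <-> r) = False
        ~s = False
        ~s <-> r = False
          ~s = False
    (r -> (~m | ~n)) | (~n | (c -> r)) = True
      r -> (~m | ~n) = True
        ~m | ~n = True
          ~m = False
          ~n = True
      ~n | (c -> r) = True
        ~n = True
        c -> r = True
  (((n | ~r) -> q) & ~((q -> ~s))) & ((c | (m -> ~q)) <-> (r -> ~s)) = True
    ((n | ~r) -> q) & ~((q -> ~s)) = True
      (n | ~r) -> q = True
        n | ~r = False
          ~r = False
      ~((q -> ~s)) = True
        q -> ~s = False
          ~s = False
    (c | (m -> ~q)) <-> (r -> ~s) = True
      c | (m -> ~q) = False
        m -> ~q = False
          ~q = False
      r -> ~s = False
        ~s = False
Both conjuncts True, so the formula holds.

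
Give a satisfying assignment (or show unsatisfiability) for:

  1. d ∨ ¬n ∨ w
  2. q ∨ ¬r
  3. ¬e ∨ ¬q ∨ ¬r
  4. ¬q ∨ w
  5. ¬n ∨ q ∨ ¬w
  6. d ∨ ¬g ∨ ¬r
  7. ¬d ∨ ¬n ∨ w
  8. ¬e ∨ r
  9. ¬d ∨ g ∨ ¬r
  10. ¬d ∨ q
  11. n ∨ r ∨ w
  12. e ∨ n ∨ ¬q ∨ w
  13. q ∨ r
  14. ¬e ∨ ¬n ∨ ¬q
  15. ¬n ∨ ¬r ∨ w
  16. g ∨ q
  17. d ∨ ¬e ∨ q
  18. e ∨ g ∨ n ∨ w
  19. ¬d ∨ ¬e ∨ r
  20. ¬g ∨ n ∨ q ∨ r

d=T, q=T, n=F, g=T, r=F, w=T, e=F

Set d = True.
  then (¬d ∨ q) forces q = True.
  then (¬q ∨ w) forces w = True.
Set n = False.
Set g = True.
Set r = False.
  then (¬e ∨ r) forces e = False.
All clauses satisfied.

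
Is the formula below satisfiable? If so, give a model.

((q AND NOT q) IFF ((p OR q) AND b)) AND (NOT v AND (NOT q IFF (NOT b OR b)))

b = False; v = False; p = True; q = False

  (q AND NOT q) IFF ((p OR q) AND b) = True
    q AND NOT q = False
      NOT q = True
    (p OR q) AND b = False
      p OR q = True
  NOT v AND (NOT q IFF (NOT b OR b)) = True
    NOT v = True
    NOT q IFF (NOT b OR b) = True
      NOT q = True
      NOT b OR b = True
        NOT b = True
Both conjuncts True, so the formula holds.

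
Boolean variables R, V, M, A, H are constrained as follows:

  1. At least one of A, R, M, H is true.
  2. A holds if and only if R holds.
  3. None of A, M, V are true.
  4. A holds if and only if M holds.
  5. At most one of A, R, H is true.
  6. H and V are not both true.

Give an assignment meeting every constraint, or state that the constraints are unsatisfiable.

R = False, V = False, M = False, A = False, H = True

  (1) {A, R, M, H}: 1 true — at least one ✓
  (2) A=F, R=F — same ✓
  (3) {A, M, V}: 0 true — none ✓
  (4) A=F, M=F — same ✓
  (5) {A, R, H}: 1 true — at most one ✓
  (6) H=T, V=F — not both ✓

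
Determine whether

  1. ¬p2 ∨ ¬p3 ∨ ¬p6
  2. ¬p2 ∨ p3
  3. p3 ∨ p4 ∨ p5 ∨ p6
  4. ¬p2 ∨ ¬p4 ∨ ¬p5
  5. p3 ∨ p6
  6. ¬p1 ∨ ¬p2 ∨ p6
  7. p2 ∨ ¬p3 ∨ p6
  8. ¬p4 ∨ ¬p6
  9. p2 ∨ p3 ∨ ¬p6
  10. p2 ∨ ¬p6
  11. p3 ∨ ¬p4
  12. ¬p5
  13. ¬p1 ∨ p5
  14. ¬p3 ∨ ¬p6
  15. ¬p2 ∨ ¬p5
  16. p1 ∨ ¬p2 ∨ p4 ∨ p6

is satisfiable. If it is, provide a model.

p1 = False; p2 = True; p3 = True; p4 = True; p5 = False; p6 = False

Unit clause (¬p5) forces p5 = False.
In (¬p1 ∨ p5) only ¬p1 is left, so p1 = False.
Set p2 = True.
  then (¬p2 ∨ p3) forces p3 = True.
  then (¬p3 ∨ ¬p6) forces p6 = False.
  then (p1 ∨ ¬p2 ∨ p4 ∨ p6) forces p4 = True.
All clauses satisfied.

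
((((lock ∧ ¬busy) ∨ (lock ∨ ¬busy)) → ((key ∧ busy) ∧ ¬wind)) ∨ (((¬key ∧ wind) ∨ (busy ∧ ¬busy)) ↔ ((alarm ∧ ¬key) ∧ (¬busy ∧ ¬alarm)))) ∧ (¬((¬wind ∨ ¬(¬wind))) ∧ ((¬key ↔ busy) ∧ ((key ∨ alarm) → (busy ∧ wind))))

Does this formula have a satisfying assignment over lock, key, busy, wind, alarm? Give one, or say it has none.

Unsatisfiable

The conjunct ¬((¬wind ∨ ¬(¬wind))) is unsatisfiable on its own:
  wind=F: evaluates to False.
  wind=T: evaluates to False.
So the whole conjunction is unsatisfiable.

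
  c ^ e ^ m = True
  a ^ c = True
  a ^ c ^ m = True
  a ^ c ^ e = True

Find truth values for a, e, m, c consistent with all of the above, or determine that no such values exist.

a = False; e = False; m = False; c = True

c ^ e ^ m = T ^ F ^ F = True ✓
a ^ c = F ^ T = True ✓
a ^ c ^ m = F ^ T ^ F = True ✓
a ^ c ^ e = F ^ T ^ F = True ✓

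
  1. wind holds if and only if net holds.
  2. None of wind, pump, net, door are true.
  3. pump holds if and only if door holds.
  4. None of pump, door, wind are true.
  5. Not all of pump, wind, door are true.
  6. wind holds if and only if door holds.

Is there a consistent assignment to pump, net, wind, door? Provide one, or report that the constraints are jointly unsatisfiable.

pump = False; net = False; wind = False; door = False

  (1) wind=F, net=F — same ✓
  (2) {wind, pump, net, door}: 0 true — none ✓
  (3) pump=F, door=F — same ✓
  (4) {pump, door, wind}: 0 true — none ✓
  (5) {pump, wind, door}: 0/3 true — not all ✓
  (6) wind=F, door=F — same ✓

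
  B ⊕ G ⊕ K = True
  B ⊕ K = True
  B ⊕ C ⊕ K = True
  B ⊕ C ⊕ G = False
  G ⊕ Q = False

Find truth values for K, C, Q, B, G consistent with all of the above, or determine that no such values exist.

K = True, C = False, Q = False, B = False, G = False

B ⊕ G ⊕ K = F ⊕ F ⊕ T = True ✓
B ⊕ K = F ⊕ T = True ✓
B ⊕ C ⊕ K = F ⊕ F ⊕ T = True ✓
B ⊕ C ⊕ G = F ⊕ F ⊕ F = False ✓
G ⊕ Q = F ⊕ F = False ✓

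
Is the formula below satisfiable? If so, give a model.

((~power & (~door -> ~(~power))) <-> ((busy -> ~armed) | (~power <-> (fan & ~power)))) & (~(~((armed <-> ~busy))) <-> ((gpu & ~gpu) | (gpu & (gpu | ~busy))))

fan = False, gpu = False, power = False, door = True, armed = False, busy = False

  (~power & (~door -> ~(~power))) <-> ((busy -> ~armed) | (~power <-> (fan & ~power))) = True
    ~power & (~door -> ~(~power)) = True
      ~power = True
      ~door -> ~(~power) = True
        ~door = False
        ~(~power) = False
          ~power = True
    (busy -> ~armed) | (~power <-> (fan & ~power)) = True
      busy -> ~armed = True
        ~armed = True
      ~power <-> (fan & ~power) = False
        ~power = True
        fan & ~power = False
          ~power = True
  ~(~((armed <-> ~busy))) <-> ((gpu & ~gpu) | (gpu & (gpu | ~busy))) = True
    ~(~((armed <-> ~busy))) = False
      ~((armed <-> ~busy)) = True
        armed <-> ~busy = False
          ~busy = True
    (gpu & ~gpu) | (gpu & (gpu | ~busy)) = False
      gpu & ~gpu = False
        ~gpu = True
      gpu & (gpu | ~busy) = False
        gpu | ~busy = True
          ~busy = True
Both conjuncts True, so the formula holds.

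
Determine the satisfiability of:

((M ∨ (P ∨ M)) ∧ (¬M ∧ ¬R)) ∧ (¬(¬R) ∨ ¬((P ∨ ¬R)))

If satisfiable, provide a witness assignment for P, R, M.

Case R = True: the conjunct ¬R is False.
Case R = False: the conjunct ¬(¬R) ∨ ¬((P ∨ ¬R)) becomes ¬True ∨ ¬True = False.
Both cases fail — unsatisfiable.

No satisfying assignment exists.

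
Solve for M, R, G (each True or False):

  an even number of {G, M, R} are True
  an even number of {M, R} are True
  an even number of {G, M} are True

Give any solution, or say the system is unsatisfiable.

M: False, R: False, G: False

{G, M, R}: 0 true → even ✓
{M, R}: 0 true → even ✓
{G, M}: 0 true → even ✓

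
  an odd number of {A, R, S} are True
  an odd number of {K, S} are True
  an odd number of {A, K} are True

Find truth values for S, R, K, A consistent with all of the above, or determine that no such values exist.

S = True; R = True; K = False; A = True

{A, R, S}: 3 true → odd ✓
{K, S}: 1 true → odd ✓
{A, K}: 1 true → odd ✓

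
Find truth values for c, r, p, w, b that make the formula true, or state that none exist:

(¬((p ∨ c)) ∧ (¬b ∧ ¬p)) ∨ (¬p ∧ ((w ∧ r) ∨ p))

c: False, r: True, p: False, w: True, b: True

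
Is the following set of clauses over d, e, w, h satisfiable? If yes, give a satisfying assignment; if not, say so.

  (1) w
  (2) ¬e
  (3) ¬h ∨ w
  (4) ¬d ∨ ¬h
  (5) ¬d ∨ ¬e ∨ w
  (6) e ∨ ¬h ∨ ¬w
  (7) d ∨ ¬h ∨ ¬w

d = True, e = False, w = True, h = False

Unit clause (w) forces w = True.
Unit clause (¬e) forces e = False.
In (e ∨ ¬h ∨ ¬w) only ¬h is left, so h = False.
Set d = True.
All clauses satisfied.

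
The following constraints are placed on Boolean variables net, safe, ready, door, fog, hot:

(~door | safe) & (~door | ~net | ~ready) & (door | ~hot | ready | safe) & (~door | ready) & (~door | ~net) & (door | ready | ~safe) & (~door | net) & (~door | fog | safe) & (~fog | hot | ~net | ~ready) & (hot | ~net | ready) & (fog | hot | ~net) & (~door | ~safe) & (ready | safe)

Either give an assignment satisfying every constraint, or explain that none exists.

Set net = True.
  then (~door | ~net) forces door = False.
Set safe = False.
  then (ready | safe) forces ready = True.
Set fog = False.
  then (fog | hot | ~net) forces hot = True.
All clauses satisfied.

net=T, safe=F, ready=T, door=F, fog=F, hot=T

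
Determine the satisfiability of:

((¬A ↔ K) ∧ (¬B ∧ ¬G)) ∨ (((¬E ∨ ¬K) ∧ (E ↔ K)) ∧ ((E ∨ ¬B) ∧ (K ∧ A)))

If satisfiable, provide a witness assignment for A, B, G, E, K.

A = False, B = False, G = False, E = True, K = True

  ((¬A ↔ K) ∧ (¬B ∧ ¬G)) ∨ (((¬E ∨ ¬K) ∧ (E ↔ K)) ∧ ((E ∨ ¬B) ∧ (K ∧ A))) = True
    (¬A ↔ K) ∧ (¬B ∧ ¬G) = True
      ¬A ↔ K = True
        ¬A = True
      ¬B ∧ ¬G = True
        ¬B = True
        ¬G = True
    ((¬E ∨ ¬K) ∧ (E ↔ K)) ∧ ((E ∨ ¬B) ∧ (K ∧ A)) = False
      (¬E ∨ ¬K) ∧ (E ↔ K) = False
        ¬E ∨ ¬K = False
          ¬E = False
          ¬K = False
        E ↔ K = True
      (E ∨ ¬B) ∧ (K ∧ A) = False
        E ∨ ¬B = True
          ¬B = True
        K ∧ A = False
The formula evaluates to True.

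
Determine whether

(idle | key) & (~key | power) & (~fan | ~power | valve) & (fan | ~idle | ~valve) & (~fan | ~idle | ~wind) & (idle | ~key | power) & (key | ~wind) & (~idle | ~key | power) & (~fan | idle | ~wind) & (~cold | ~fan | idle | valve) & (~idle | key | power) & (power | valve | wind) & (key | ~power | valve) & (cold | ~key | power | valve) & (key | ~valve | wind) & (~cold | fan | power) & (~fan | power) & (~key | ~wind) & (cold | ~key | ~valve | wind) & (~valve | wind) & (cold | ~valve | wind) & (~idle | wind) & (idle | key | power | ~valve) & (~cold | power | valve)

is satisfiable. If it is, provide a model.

Set cold = False.
Try fan = True:
  (~fan | power) forces power = True.
  (~fan | ~power | valve) forces valve = True.
  (~valve | wind) forces wind = True.
  (~fan | ~idle | ~wind) forces idle = False.
  clause (~fan | idle | ~wind) is falsified — backtrack.
So fan = False.
Try power = False:
  (~key | power) forces key = False.
  (idle | key) forces idle = True.
  clause (~idle | key | power) is falsified — backtrack.
So power = True.
Set wind = False.
  then (~valve | wind) forces valve = False.
  then (~idle | wind) forces idle = False.
  then (idle | key) forces key = True.
All clauses satisfied.

cold = False; fan = False; power = True; wind = False; idle = False; valve = False; key = True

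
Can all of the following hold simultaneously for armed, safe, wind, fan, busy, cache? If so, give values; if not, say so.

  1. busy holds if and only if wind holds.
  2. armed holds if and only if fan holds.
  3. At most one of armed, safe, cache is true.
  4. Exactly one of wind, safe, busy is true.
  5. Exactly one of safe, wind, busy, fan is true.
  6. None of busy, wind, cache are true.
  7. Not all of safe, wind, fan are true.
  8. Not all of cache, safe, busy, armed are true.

armed: False; safe: True; wind: False; fan: False; busy: False; cache: False

  (1) busy=F, wind=F — same ✓
  (2) armed=F, fan=F — same ✓
  (3) {armed, safe, cache}: 1 true — at most one ✓
  (4) {wind, safe, busy}: 1 true — exactly one ✓
  (5) {safe, wind, busy, fan}: 1 true — exactly one ✓
  (6) {busy, wind, cache}: 0 true — none ✓
  (7) {safe, wind, fan}: 1/3 true — not all ✓
  (8) {cache, safe, busy, armed}: 1/4 true — not all ✓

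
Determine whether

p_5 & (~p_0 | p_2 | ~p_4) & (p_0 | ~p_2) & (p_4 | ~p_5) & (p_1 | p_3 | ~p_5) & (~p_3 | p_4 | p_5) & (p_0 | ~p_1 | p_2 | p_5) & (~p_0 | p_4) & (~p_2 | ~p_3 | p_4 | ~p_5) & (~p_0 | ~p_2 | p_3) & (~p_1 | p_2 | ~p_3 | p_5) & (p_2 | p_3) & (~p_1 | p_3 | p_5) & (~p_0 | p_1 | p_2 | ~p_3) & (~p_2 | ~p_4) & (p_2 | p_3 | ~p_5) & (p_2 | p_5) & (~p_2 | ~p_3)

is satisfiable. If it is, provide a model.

p_0: False, p_1: False, p_2: False, p_3: True, p_4: True, p_5: True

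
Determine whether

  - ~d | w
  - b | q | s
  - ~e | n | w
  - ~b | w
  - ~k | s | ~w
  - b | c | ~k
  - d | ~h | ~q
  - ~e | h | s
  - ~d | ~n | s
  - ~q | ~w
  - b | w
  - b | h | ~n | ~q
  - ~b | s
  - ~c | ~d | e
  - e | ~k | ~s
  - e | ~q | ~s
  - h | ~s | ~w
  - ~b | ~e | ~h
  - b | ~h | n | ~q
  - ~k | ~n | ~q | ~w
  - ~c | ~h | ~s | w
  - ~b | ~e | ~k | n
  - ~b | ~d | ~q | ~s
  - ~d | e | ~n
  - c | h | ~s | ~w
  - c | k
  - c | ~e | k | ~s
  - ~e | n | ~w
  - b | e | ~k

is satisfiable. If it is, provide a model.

Try w = False:
  (~d | w) forces d = False.
  (~b | w) forces b = False.
  clause (b | w) is falsified — backtrack.
So w = True.
  then (~q | ~w) forces q = False.
Set n = True.
Set k = False.
  then (c | k) forces c = True.
Set b = False.
  then (b | q | s) forces s = True.
  then (h | ~s | ~w) forces h = True.
Set d = False.
Set e = True.
All clauses satisfied.

w = True; n = True; k = False; b = False; s = True; q = False; h = True; d = False; c = True; e = True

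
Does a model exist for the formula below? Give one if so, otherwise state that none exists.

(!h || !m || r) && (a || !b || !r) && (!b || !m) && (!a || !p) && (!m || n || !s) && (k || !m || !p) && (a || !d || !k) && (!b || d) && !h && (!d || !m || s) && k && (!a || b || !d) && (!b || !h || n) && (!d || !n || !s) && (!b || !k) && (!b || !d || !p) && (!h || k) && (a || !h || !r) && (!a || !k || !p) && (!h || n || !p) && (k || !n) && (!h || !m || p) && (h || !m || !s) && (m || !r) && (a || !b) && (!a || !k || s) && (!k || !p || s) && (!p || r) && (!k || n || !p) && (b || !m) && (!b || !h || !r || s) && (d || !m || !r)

s=T, m=F, h=F, a=T, n=F, r=F, p=F, k=T, b=F, d=F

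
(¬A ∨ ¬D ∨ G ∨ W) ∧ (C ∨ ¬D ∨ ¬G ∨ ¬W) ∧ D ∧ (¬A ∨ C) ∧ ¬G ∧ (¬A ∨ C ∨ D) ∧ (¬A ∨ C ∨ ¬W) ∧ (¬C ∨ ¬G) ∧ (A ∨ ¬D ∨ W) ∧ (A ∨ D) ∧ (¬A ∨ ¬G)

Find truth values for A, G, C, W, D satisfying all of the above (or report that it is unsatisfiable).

A: False, G: False, C: False, W: True, D: True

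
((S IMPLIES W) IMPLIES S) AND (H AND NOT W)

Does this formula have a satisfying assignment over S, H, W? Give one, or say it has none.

S=T, H=T, W=F

  (S IMPLIES W) IMPLIES S = True
    S IMPLIES W = False
  H AND NOT W = True
    NOT W = True
Both conjuncts True, so the formula holds.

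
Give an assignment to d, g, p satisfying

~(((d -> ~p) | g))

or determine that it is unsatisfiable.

d=T; g=F; p=T

  ~(((d -> ~p) | g)) = True
    (d -> ~p) | g = False
      d -> ~p = False
        ~p = False
The formula evaluates to True.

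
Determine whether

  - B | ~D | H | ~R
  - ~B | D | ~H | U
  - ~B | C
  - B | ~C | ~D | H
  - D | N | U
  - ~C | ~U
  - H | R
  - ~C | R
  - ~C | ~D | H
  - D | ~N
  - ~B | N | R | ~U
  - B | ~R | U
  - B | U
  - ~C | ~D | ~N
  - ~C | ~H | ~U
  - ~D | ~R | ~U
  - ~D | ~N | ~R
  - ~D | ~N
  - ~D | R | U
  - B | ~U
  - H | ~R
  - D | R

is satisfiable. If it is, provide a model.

D: True, B: True, R: True, U: False, H: True, C: True, N: False

Try D = False:
  (D | ~N) forces N = False.
  (D | N | U) forces U = True.
  (~C | ~U) forces C = False.
  (~B | C) forces B = False.
  clause (B | ~U) is falsified — backtrack.
So D = True.
  then (~D | ~N) forces N = False.
Set B = True.
  then (~B | C) forces C = True.
  then (~C | ~U) forces U = False.
  then (~C | R) forces R = True.
  then (~C | ~D | H) forces H = True.
All clauses satisfied.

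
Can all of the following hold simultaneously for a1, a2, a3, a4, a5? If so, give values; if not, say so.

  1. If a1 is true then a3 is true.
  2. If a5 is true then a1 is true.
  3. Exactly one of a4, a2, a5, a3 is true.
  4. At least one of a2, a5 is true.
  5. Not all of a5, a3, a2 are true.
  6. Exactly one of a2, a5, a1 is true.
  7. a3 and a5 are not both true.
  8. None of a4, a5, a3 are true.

a1 = False, a2 = True, a3 = False, a4 = False, a5 = False

  (1) a1=F ⇒ a3: vacuous ✓
  (2) a5=F ⇒ a1: vacuous ✓
  (3) {a4, a2, a5, a3}: 1 true — exactly one ✓
  (4) {a2, a5}: 1 true — at least one ✓
  (5) {a5, a3, a2}: 1/3 true — not all ✓
  (6) {a2, a5, a1}: 1 true — exactly one ✓
  (7) a3=F, a5=F — not both ✓
  (8) {a4, a5, a3}: 0 true — none ✓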